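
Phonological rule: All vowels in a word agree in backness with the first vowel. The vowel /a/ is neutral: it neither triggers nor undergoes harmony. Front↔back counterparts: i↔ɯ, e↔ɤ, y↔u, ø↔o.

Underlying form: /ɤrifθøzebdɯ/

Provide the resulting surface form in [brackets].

[ɤrɯfθozɤbdɯ]

/i/ harmonizes with /ɤ/ ([+back]) → [ɯ]
/ø/ harmonizes with /ɤ/ ([+back]) → [o]
/e/ harmonizes with /ɤ/ ([+back]) → [ɤ]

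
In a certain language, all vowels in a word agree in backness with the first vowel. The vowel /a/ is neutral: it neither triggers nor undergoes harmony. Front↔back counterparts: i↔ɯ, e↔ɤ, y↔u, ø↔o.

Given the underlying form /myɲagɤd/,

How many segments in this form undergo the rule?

/ɤ/ harmonizes with /y/ ([-back]) → [e]
1 segment changes.

1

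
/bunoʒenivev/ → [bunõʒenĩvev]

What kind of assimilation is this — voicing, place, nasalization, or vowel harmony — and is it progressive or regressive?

nasalization, progressive

/o/→[õ] /i/→[ĩ].
Each target copies a feature from the preceding segment, so the direction is progressive.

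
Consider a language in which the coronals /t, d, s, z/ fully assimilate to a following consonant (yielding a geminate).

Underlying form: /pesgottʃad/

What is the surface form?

[peggotʃtʃad]

/s/ before /g/ → [g] (total assimilation)
/t/ before /tʃ/ → [tʃ] (total assimilation)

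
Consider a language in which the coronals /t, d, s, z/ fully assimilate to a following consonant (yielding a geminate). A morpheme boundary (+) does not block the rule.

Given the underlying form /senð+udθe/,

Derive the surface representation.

/d/ before /θ/ → [θ] (total assimilation)

[senð+uθθe]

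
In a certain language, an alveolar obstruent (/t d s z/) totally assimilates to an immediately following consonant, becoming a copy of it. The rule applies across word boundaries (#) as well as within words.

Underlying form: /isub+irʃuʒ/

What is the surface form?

[isub+irʃuʒ]

no segment meets the rule's conditions; no change.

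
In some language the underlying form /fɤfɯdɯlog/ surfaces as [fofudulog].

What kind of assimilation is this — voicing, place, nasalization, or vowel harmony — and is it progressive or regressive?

vowel harmony, regressive

/ɤ/→[o] /ɯ/→[u] /ɯ/→[u].
Vowels agree with the last vowel, so the harmony is regressive.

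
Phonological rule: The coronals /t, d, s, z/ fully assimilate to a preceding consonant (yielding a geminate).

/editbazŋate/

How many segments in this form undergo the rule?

No segment meets the rule's conditions.

0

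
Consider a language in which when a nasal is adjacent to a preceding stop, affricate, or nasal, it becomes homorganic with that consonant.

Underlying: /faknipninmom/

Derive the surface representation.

[fakŋipminnom]

/n/ after /k/ (velar) → [ŋ]
/n/ after /p/ (labial) → [m]
/m/ after /n/ (alveolar) → [n]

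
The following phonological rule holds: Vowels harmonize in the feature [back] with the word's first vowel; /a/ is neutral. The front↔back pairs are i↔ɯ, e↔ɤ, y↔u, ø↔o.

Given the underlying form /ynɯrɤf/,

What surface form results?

[yniref]

/ɯ/ harmonizes with /y/ ([-back]) → [i]
/ɤ/ harmonizes with /y/ ([-back]) → [e]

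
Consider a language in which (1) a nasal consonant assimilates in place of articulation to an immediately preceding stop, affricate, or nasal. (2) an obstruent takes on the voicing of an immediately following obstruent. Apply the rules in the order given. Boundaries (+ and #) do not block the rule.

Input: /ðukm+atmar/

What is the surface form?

Rule 1: /m/ after /k/ (velar) → [ŋ]
Rule 1: /m/ after /t/ (alveolar) → [n]
After rule 1: ðukŋ+atnar
Rule 2: no segment meets the rule's conditions; no change.

[ðukŋ+atnar]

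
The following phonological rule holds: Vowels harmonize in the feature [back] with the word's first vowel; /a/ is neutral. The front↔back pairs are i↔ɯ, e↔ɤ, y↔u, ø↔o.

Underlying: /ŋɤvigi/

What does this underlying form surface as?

/i/ harmonizes with /ɤ/ ([+back]) → [ɯ]
/i/ harmonizes with /ɤ/ ([+back]) → [ɯ]

[ŋɤvɯgɯ]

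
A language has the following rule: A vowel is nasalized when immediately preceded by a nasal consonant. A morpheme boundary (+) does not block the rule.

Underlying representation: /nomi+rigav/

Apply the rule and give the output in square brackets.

/o/ after nasal /n/ → [õ]
/i/ after nasal /m/ → [ĩ]

[nõmĩ+rigav]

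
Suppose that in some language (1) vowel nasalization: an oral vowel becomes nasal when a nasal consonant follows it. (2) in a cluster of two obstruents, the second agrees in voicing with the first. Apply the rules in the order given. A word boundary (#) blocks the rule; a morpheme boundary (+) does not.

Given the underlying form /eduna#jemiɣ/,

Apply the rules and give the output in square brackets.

Rule 1: /u/ before nasal /n/ → [ũ]
Rule 1: /e/ before nasal /m/ → [ẽ]
After rule 1: edũna#jẽmiɣ
Rule 2: no segment meets the rule's conditions; no change.

[edũna#jẽmiɣ]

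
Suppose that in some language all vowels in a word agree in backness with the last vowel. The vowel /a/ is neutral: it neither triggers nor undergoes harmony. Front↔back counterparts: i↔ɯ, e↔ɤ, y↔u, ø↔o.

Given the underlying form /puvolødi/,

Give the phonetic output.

/u/ harmonizes with /i/ ([-back]) → [y]
/o/ harmonizes with /i/ ([-back]) → [ø]

[pyvølødi]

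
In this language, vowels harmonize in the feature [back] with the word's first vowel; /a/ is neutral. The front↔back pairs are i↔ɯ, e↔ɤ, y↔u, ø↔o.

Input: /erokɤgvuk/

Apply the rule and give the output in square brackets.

/o/ harmonizes with /e/ ([-back]) → [ø]
/ɤ/ harmonizes with /e/ ([-back]) → [e]
/u/ harmonizes with /e/ ([-back]) → [y]

[erøkegvyk]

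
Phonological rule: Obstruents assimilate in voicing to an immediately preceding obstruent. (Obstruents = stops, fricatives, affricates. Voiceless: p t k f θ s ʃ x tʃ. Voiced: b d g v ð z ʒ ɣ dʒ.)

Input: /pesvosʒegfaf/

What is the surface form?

[pesfosʃegvaf]

/v/ after /s/ (voiceless) → [f]
/ʒ/ after /s/ (voiceless) → [ʃ]
/f/ after /g/ (voiced) → [v]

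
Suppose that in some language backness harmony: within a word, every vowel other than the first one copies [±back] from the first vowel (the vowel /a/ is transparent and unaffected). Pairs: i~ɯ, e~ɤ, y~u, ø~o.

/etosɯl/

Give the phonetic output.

[etøsil]

/o/ harmonizes with /e/ ([-back]) → [ø]
/ɯ/ harmonizes with /e/ ([-back]) → [i]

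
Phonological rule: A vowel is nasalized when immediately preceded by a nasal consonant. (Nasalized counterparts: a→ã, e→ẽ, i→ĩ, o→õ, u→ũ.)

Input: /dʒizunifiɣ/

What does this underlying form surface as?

[dʒizunĩfiɣ]

/i/ after nasal /n/ → [ĩ]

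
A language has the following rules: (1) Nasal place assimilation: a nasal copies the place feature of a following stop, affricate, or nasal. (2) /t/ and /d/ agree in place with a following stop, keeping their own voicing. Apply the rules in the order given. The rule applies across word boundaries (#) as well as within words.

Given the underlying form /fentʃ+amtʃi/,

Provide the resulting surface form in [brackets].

[feɲtʃ+aɲtʃi]

Rule 1: /n/ before /tʃ/ (palatal) → [ɲ]
Rule 1: /m/ before /tʃ/ (palatal) → [ɲ]
After rule 1: feɲtʃ+aɲtʃi
Rule 2: no segment meets the rule's conditions; no change.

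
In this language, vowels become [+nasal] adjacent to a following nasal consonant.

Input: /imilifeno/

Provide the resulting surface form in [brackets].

/i/ before nasal /m/ → [ĩ]
/e/ before nasal /n/ → [ẽ]

[ĩmilifẽno]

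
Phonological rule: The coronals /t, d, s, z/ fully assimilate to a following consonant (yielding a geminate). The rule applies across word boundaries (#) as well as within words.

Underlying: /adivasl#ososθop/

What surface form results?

/s/ before /l/ → [l] (total assimilation)
/s/ before /θ/ → [θ] (total assimilation)

[adivall#osoθθop]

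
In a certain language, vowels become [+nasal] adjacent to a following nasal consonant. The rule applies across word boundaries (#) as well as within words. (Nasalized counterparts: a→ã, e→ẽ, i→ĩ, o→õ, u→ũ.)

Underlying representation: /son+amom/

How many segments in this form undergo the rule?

/o/ before nasal /n/ → [õ]
/a/ before nasal /m/ → [ã]
/o/ before nasal /m/ → [õ]
3 segments change.

3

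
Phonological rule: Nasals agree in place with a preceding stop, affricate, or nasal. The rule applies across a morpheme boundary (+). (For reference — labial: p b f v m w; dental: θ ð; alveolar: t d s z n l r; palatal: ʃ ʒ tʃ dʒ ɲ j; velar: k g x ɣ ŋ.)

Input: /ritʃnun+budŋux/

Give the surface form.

[ritʃɲun+budnux]

/n/ after /tʃ/ (palatal) → [ɲ]
/ŋ/ after /d/ (alveolar) → [n]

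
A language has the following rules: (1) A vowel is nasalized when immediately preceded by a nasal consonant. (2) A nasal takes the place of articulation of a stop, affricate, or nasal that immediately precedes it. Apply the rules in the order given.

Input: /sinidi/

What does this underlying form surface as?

[sinĩdi]

Rule 1: /i/ after nasal /n/ → [ĩ]
After rule 1: sinĩdi
Rule 2: no segment meets the rule's conditions; no change.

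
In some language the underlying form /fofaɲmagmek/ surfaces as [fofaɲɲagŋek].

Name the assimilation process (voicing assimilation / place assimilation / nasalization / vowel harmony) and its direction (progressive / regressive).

/m/→[ɲ] /m/→[ŋ].
Each target copies a feature from the preceding segment, so the direction is progressive.

place assimilation, progressive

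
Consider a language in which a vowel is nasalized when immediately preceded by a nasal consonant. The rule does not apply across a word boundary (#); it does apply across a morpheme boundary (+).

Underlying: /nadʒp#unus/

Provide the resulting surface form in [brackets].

[nãdʒp#unũs]

/a/ after nasal /n/ → [ã]
/u/ after nasal /n/ → [ũ]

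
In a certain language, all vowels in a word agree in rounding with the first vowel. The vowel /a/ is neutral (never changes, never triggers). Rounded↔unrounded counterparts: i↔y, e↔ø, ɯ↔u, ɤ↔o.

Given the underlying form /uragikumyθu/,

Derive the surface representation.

/i/ harmonizes with /u/ ([+round]) → [y]

[uragykumyθu]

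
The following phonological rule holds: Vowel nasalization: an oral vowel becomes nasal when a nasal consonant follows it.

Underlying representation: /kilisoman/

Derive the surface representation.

/o/ before nasal /m/ → [õ]
/a/ before nasal /n/ → [ã]

[kilisõmãn]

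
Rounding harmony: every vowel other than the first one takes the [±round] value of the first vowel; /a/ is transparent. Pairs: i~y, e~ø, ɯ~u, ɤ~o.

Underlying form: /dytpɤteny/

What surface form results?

/ɤ/ harmonizes with /y/ ([+round]) → [o]
/e/ harmonizes with /y/ ([+round]) → [ø]

[dytpotøny]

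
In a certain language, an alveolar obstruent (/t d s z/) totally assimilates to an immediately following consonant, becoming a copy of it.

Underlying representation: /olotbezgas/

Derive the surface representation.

/t/ before /b/ → [b] (total assimilation)
/z/ before /g/ → [g] (total assimilation)

[olobbeggas]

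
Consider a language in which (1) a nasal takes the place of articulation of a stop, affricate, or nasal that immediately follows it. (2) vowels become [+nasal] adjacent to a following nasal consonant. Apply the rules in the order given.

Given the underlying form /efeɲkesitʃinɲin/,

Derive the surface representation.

[efẽŋkesitʃĩɲɲĩn]

Rule 1: /ɲ/ before /k/ (velar) → [ŋ]
Rule 1: /n/ before /ɲ/ (palatal) → [ɲ]
After rule 1: efeŋkesitʃiɲɲin
Rule 2: /e/ before nasal /ŋ/ → [ẽ]
Rule 2: /i/ before nasal /ɲ/ → [ĩ]
Rule 2: /i/ before nasal /n/ → [ĩ]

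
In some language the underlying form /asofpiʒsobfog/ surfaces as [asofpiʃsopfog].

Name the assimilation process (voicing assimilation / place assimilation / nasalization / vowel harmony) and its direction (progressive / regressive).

/ʒ/→[ʃ] /b/→[p].
Each target copies a feature from the following segment, so the direction is regressive.

voicing assimilation, regressive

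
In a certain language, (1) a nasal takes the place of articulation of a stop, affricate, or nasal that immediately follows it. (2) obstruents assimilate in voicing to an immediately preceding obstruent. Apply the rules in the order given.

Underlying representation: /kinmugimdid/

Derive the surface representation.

[kimmugindid]

Rule 1: /n/ before /m/ (labial) → [m]
Rule 1: /m/ before /d/ (alveolar) → [n]
After rule 1: kimmugindid
Rule 2: no segment meets the rule's conditions; no change.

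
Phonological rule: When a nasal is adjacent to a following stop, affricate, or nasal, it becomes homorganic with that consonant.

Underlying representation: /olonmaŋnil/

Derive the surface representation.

[olommannil]

/n/ before /m/ (labial) → [m]
/ŋ/ before /n/ (alveolar) → [n]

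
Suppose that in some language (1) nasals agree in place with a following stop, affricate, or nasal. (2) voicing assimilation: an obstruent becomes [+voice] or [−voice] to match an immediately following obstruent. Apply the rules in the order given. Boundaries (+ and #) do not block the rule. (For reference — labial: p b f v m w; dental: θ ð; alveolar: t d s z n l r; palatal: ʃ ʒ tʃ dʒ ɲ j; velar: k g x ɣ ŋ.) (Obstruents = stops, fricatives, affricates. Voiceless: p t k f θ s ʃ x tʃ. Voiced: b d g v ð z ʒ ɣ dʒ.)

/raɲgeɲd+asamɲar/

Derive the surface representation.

[raŋgend+asaɲɲar]

Rule 1: /ɲ/ before /g/ (velar) → [ŋ]
Rule 1: /ɲ/ before /d/ (alveolar) → [n]
Rule 1: /m/ before /ɲ/ (palatal) → [ɲ]
After rule 1: raŋgend+asaɲɲar
Rule 2: no segment meets the rule's conditions; no change.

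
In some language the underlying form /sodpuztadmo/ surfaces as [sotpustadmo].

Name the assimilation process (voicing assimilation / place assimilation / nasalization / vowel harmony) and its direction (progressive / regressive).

/d/→[t] /z/→[s].
Each target copies a feature from the following segment, so the direction is regressive.

voicing assimilation, regressive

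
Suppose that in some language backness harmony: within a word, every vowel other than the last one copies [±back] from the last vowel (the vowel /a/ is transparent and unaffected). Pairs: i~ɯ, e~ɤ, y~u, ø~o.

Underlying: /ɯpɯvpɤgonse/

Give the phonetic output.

[ipivpegønse]

/ɯ/ harmonizes with /e/ ([-back]) → [i]
/ɯ/ harmonizes with /e/ ([-back]) → [i]
/ɤ/ harmonizes with /e/ ([-back]) → [e]
/o/ harmonizes with /e/ ([-back]) → [ø]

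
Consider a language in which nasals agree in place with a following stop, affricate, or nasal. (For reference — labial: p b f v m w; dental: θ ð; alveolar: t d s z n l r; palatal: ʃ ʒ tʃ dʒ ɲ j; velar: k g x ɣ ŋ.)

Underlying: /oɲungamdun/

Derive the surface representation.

[oɲuŋgandun]

/n/ before /g/ (velar) → [ŋ]
/m/ before /d/ (alveolar) → [n]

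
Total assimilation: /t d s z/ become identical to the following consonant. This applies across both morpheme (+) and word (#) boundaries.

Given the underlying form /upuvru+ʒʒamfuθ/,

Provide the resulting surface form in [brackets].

no segment meets the rule's conditions; no change.

[upuvru+ʒʒamfuθ]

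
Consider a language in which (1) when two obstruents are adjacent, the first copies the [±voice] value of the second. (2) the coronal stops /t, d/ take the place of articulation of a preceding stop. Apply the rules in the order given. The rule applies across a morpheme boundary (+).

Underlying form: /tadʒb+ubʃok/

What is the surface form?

[tadʒb+upʃok]

Rule 1: /b/ before /ʃ/ (voiceless) → [p]
After rule 1: tadʒb+upʃok
Rule 2: no segment meets the rule's conditions; no change.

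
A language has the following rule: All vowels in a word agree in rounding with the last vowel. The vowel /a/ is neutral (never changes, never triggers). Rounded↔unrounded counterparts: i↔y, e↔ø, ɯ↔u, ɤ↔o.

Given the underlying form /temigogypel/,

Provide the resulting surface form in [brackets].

/o/ harmonizes with /e/ ([-round]) → [ɤ]
/y/ harmonizes with /e/ ([-round]) → [i]

[temigɤgipel]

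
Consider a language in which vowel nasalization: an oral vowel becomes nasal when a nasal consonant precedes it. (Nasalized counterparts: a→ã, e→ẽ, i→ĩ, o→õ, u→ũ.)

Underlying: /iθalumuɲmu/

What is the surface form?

/u/ after nasal /m/ → [ũ]
/u/ after nasal /m/ → [ũ]

[iθalumũɲmũ]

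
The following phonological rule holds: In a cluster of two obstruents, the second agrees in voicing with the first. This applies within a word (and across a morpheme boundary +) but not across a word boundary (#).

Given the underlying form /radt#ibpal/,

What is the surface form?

/t/ after /d/ (voiced) → [d]
/p/ after /b/ (voiced) → [b]

[radd#ibbal]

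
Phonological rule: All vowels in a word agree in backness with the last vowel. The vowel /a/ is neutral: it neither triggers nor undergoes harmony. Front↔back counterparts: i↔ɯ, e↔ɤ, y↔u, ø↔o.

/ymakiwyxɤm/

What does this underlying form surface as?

/y/ harmonizes with /ɤ/ ([+back]) → [u]
/i/ harmonizes with /ɤ/ ([+back]) → [ɯ]
/y/ harmonizes with /ɤ/ ([+back]) → [u]

[umakɯwuxɤm]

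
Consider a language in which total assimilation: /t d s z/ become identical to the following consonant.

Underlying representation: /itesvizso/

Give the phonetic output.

/s/ before /v/ → [v] (total assimilation)
/z/ before /s/ → [s] (total assimilation)

[itevvisso]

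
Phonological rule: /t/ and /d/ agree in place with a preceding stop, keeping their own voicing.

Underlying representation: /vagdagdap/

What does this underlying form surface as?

/d/ after /g/ (velar) → [g]
/d/ after /g/ (velar) → [g]

[vaggaggap]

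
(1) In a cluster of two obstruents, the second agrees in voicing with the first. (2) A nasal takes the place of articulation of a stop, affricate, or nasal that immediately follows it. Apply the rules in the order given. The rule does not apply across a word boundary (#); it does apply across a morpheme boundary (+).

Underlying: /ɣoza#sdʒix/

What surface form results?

Rule 1: /dʒ/ after /s/ (voiceless) → [tʃ]
After rule 1: ɣoza#stʃix
Rule 2: no segment meets the rule's conditions; no change.

[ɣoza#stʃix]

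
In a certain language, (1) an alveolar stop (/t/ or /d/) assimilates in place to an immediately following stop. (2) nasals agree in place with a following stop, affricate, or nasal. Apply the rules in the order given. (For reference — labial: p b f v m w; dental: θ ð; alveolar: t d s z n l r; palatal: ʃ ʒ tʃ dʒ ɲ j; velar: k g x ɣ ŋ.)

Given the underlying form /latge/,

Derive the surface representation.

[lakge]

Rule 1: /t/ before /g/ (velar) → [k]
After rule 1: lakge
Rule 2: no segment meets the rule's conditions; no change.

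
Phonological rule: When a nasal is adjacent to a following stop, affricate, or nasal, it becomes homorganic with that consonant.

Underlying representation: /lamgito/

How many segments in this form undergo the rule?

1

/m/ before /g/ (velar) → [ŋ]
1 segment changes.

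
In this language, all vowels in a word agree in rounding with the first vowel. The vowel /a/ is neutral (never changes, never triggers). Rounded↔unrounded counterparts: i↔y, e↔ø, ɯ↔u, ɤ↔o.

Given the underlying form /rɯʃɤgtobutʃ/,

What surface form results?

/o/ harmonizes with /ɯ/ ([-round]) → [ɤ]
/u/ harmonizes with /ɯ/ ([-round]) → [ɯ]

[rɯʃɤgtɤbɯtʃ]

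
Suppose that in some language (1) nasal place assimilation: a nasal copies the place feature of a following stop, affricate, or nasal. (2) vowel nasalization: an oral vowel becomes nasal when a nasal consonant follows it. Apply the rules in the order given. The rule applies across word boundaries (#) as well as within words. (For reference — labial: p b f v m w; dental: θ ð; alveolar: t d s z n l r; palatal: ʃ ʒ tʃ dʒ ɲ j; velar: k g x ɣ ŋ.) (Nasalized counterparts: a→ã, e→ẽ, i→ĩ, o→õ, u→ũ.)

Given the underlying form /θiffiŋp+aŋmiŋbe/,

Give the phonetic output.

Rule 1: /ŋ/ before /p/ (labial) → [m]
Rule 1: /ŋ/ before /m/ (labial) → [m]
Rule 1: /ŋ/ before /b/ (labial) → [m]
After rule 1: θiffimp+ammimbe
Rule 2: /i/ before nasal /m/ → [ĩ]
Rule 2: /a/ before nasal /m/ → [ã]
Rule 2: /i/ before nasal /m/ → [ĩ]

[θiffĩmp+ãmmĩmbe]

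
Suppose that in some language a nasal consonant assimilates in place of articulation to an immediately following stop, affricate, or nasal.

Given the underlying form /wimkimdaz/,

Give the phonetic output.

[wiŋkindaz]

/m/ before /k/ (velar) → [ŋ]
/m/ before /d/ (alveolar) → [n]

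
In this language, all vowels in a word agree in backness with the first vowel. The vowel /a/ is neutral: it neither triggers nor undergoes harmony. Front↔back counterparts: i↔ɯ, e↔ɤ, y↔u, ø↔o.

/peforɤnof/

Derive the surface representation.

/o/ harmonizes with /e/ ([-back]) → [ø]
/ɤ/ harmonizes with /e/ ([-back]) → [e]
/o/ harmonizes with /e/ ([-back]) → [ø]

[peførenøf]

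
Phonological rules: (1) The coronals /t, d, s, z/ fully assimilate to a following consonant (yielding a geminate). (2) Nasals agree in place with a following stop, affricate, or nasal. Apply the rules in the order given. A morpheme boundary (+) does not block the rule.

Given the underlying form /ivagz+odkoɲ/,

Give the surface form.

[ivagz+okkoɲ]

Rule 1: /d/ before /k/ → [k] (total assimilation)
After rule 1: ivagz+okkoɲ
Rule 2: no segment meets the rule's conditions; no change.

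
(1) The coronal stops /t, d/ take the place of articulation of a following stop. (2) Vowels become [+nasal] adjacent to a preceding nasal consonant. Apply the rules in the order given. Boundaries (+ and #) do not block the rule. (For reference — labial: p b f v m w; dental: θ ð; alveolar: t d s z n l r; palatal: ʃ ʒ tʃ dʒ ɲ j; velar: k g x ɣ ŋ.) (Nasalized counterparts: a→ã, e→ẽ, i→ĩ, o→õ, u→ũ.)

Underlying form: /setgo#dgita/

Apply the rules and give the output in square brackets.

[sekgo#ggita]

Rule 1: /t/ before /g/ (velar) → [k]
Rule 1: /d/ before /g/ (velar) → [g]
After rule 1: sekgo#ggita
Rule 2: no segment meets the rule's conditions; no change.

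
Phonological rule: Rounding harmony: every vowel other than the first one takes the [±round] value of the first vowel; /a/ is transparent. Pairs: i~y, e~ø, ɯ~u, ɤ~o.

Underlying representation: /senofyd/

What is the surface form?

[senɤfid]

/o/ harmonizes with /e/ ([-round]) → [ɤ]
/y/ harmonizes with /e/ ([-round]) → [i]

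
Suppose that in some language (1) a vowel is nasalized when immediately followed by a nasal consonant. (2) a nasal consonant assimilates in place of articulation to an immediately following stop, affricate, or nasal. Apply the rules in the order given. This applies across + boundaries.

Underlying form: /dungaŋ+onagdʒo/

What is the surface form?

[dũŋgãŋ+õnagdʒo]

Rule 1: /u/ before nasal /n/ → [ũ]
Rule 1: /a/ before nasal /ŋ/ → [ã]
Rule 1: /o/ before nasal /n/ → [õ]
After rule 1: dũngãŋ+õnagdʒo
Rule 2: /n/ before /g/ (velar) → [ŋ]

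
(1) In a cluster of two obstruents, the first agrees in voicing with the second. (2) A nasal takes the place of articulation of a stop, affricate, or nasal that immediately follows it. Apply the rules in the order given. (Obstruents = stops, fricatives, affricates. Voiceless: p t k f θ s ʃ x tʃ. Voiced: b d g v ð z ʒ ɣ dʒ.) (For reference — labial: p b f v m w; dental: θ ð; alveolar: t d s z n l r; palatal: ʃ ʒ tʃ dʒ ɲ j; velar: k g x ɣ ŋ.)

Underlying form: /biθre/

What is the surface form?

Rule 1: no segment meets the rule's conditions; no change.
After rule 1: biθre
Rule 2: no segment meets the rule's conditions; no change.

[biθre]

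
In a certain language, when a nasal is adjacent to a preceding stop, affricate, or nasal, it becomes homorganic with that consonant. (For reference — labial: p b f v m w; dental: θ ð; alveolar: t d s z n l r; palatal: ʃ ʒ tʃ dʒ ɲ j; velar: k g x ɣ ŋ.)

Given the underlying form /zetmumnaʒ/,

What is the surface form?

[zetnummaʒ]

/m/ after /t/ (alveolar) → [n]
/n/ after /m/ (labial) → [m]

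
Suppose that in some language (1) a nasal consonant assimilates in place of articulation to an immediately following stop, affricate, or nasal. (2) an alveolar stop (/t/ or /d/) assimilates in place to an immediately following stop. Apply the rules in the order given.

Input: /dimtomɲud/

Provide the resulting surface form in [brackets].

[dintoɲɲud]

Rule 1: /m/ before /t/ (alveolar) → [n]
Rule 1: /m/ before /ɲ/ (palatal) → [ɲ]
After rule 1: dintoɲɲud
Rule 2: no segment meets the rule's conditions; no change.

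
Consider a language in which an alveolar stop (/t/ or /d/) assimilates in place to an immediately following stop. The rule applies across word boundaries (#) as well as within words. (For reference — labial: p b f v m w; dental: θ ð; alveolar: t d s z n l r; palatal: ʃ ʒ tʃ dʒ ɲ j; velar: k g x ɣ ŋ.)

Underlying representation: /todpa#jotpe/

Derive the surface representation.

[tobpa#joppe]

/d/ before /p/ (labial) → [b]
/t/ before /p/ (labial) → [p]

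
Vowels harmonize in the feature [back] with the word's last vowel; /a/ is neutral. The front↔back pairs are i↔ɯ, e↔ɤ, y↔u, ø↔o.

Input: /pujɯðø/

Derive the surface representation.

[pyjiðø]

/u/ harmonizes with /ø/ ([-back]) → [y]
/ɯ/ harmonizes with /ø/ ([-back]) → [i]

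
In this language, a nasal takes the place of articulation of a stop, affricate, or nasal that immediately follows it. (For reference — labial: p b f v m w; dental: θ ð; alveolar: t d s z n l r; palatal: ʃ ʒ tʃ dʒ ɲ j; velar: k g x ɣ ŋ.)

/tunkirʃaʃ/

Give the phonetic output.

/n/ before /k/ (velar) → [ŋ]

[tuŋkirʃaʃ]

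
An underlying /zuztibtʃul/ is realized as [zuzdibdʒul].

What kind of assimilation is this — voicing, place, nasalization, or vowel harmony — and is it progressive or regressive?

/t/→[d] /tʃ/→[dʒ].
Each target copies a feature from the preceding segment, so the direction is progressive.

voicing assimilation, progressive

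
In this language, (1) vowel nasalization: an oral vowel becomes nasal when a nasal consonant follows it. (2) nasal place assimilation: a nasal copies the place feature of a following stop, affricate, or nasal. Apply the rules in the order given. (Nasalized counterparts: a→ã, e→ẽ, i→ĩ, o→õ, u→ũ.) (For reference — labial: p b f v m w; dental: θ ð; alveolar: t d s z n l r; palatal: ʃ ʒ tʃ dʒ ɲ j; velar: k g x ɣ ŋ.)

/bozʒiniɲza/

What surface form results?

Rule 1: /i/ before nasal /n/ → [ĩ]
Rule 1: /i/ before nasal /ɲ/ → [ĩ]
After rule 1: bozʒĩnĩɲza
Rule 2: no segment meets the rule's conditions; no change.

[bozʒĩnĩɲza]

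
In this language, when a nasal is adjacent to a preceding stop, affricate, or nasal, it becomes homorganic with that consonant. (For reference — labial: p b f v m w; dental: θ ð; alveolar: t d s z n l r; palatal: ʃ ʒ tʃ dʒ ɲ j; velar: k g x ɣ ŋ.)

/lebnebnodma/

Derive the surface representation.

[lebmebmodna]

/n/ after /b/ (labial) → [m]
/n/ after /b/ (labial) → [m]
/m/ after /d/ (alveolar) → [n]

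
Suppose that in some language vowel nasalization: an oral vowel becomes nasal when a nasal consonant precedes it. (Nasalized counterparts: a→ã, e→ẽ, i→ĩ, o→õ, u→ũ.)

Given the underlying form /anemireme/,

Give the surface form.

[anẽmĩremẽ]

/e/ after nasal /n/ → [ẽ]
/i/ after nasal /m/ → [ĩ]
/e/ after nasal /m/ → [ẽ]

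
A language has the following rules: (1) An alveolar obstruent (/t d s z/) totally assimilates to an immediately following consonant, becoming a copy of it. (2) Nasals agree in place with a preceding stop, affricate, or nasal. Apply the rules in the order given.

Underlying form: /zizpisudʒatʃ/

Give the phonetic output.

[zippisudʒatʃ]

Rule 1: /z/ before /p/ → [p] (total assimilation)
After rule 1: zippisudʒatʃ
Rule 2: no segment meets the rule's conditions; no change.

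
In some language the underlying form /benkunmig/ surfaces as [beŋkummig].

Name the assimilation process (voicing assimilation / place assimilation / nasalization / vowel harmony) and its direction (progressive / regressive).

place assimilation, regressive

/n/→[ŋ] /n/→[m].
Each target copies a feature from the following segment, so the direction is regressive.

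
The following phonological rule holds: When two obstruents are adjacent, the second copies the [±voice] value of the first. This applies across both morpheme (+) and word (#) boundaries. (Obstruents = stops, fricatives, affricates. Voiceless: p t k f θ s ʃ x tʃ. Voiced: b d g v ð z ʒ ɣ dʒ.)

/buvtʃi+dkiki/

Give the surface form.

[buvdʒi+dgiki]

/tʃ/ after /v/ (voiced) → [dʒ]
/k/ after /d/ (voiced) → [g]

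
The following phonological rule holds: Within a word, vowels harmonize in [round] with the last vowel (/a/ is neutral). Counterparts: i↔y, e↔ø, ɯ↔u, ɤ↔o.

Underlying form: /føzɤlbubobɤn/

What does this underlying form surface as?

/ø/ harmonizes with /ɤ/ ([-round]) → [e]
/u/ harmonizes with /ɤ/ ([-round]) → [ɯ]
/o/ harmonizes with /ɤ/ ([-round]) → [ɤ]

[fezɤlbɯbɤbɤn]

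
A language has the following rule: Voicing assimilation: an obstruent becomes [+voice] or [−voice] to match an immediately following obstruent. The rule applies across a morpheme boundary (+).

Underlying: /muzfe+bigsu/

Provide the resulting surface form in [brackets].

[musfe+biksu]

/z/ before /f/ (voiceless) → [s]
/g/ before /s/ (voiceless) → [k]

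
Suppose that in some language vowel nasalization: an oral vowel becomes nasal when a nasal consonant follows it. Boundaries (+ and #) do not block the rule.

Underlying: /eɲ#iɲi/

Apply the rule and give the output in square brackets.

/e/ before nasal /ɲ/ → [ẽ]
/i/ before nasal /ɲ/ → [ĩ]

[ẽɲ#ĩɲi]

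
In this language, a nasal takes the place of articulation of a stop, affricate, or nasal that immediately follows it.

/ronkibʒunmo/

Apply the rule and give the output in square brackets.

[roŋkibʒummo]

/n/ before /k/ (velar) → [ŋ]
/n/ before /m/ (labial) → [m]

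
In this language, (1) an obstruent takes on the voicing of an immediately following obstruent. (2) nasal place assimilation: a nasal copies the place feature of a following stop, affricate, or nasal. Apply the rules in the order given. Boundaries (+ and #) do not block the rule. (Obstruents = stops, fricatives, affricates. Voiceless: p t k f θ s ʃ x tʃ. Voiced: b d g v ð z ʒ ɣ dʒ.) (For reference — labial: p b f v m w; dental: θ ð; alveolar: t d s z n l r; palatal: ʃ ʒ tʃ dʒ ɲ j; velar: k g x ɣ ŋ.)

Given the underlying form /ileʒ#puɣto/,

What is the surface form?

Rule 1: /ʒ/ before /p/ (voiceless) → [ʃ]
Rule 1: /ɣ/ before /t/ (voiceless) → [x]
After rule 1: ileʃ#puxto
Rule 2: no segment meets the rule's conditions; no change.

[ileʃ#puxto]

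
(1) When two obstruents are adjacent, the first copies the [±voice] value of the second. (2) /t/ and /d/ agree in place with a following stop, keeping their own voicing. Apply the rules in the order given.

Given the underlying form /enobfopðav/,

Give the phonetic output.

Rule 1: /b/ before /f/ (voiceless) → [p]
Rule 1: /p/ before /ð/ (voiced) → [b]
After rule 1: enopfobðav
Rule 2: no segment meets the rule's conditions; no change.

[enopfobðav]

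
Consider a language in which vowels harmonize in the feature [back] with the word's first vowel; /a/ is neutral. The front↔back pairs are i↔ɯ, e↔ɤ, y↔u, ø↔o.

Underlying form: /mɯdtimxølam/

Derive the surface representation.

/i/ harmonizes with /ɯ/ ([+back]) → [ɯ]
/ø/ harmonizes with /ɯ/ ([+back]) → [o]

[mɯdtɯmxolam]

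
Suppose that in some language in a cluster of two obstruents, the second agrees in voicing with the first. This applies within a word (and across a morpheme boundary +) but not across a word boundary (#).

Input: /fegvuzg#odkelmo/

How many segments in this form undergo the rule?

1

/k/ after /d/ (voiced) → [g]
1 segment changes.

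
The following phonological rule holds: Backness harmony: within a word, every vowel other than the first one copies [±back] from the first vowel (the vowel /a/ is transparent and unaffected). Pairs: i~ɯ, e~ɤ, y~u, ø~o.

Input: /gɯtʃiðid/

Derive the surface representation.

/i/ harmonizes with /ɯ/ ([+back]) → [ɯ]
/i/ harmonizes with /ɯ/ ([+back]) → [ɯ]

[gɯtʃɯðɯd]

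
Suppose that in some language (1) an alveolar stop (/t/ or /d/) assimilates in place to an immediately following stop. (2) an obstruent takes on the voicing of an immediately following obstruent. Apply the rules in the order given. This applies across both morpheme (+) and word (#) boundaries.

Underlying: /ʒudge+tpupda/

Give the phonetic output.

Rule 1: /d/ before /g/ (velar) → [g]
Rule 1: /t/ before /p/ (labial) → [p]
After rule 1: ʒugge+ppupda
Rule 2: /p/ before /d/ (voiced) → [b]

[ʒugge+ppubda]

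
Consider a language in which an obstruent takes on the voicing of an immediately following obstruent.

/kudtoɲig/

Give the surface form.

/d/ before /t/ (voiceless) → [t]

[kuttoɲig]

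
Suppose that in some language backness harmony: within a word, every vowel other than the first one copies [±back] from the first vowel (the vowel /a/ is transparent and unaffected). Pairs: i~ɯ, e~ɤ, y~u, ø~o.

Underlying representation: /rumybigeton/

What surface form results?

/y/ harmonizes with /u/ ([+back]) → [u]
/i/ harmonizes with /u/ ([+back]) → [ɯ]
/e/ harmonizes with /u/ ([+back]) → [ɤ]

[rumubɯgɤton]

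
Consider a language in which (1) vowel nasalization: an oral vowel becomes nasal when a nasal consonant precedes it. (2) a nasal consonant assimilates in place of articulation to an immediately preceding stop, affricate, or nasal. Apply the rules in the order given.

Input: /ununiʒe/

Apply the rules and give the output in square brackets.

[unũnĩʒe]

Rule 1: /u/ after nasal /n/ → [ũ]
Rule 1: /i/ after nasal /n/ → [ĩ]
After rule 1: unũnĩʒe
Rule 2: no segment meets the rule's conditions; no change.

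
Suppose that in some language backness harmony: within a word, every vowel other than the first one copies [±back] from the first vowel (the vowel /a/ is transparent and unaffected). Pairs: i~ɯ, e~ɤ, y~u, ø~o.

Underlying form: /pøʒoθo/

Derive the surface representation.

[pøʒøθø]

/o/ harmonizes with /ø/ ([-back]) → [ø]
/o/ harmonizes with /ø/ ([-back]) → [ø]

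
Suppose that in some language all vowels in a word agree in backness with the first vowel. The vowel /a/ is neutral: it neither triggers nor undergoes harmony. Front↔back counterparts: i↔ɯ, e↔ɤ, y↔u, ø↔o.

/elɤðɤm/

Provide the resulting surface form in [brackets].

[eleðem]

/ɤ/ harmonizes with /e/ ([-back]) → [e]
/ɤ/ harmonizes with /e/ ([-back]) → [e]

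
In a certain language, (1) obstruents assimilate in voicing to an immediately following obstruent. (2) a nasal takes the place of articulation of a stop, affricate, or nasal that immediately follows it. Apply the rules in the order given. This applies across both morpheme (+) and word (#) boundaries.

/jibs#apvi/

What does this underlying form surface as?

Rule 1: /b/ before /s/ (voiceless) → [p]
Rule 1: /p/ before /v/ (voiced) → [b]
After rule 1: jips#abvi
Rule 2: no segment meets the rule's conditions; no change.

[jips#abvi]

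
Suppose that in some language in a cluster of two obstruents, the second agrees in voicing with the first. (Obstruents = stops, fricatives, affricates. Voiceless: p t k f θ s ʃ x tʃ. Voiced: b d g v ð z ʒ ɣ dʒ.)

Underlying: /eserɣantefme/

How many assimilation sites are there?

0

No segment meets the rule's conditions.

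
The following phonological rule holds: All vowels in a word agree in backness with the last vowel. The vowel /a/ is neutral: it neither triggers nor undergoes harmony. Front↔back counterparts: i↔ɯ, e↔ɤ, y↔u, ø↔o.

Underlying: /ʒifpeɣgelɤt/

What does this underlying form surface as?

[ʒɯfpɤɣgɤlɤt]

/i/ harmonizes with /ɤ/ ([+back]) → [ɯ]
/e/ harmonizes with /ɤ/ ([+back]) → [ɤ]
/e/ harmonizes with /ɤ/ ([+back]) → [ɤ]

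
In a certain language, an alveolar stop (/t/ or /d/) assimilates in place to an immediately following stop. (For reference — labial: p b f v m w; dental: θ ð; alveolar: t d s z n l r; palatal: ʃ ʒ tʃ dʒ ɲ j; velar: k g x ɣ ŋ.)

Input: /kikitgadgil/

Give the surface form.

[kikikgaggil]

/t/ before /g/ (velar) → [k]
/d/ before /g/ (velar) → [g]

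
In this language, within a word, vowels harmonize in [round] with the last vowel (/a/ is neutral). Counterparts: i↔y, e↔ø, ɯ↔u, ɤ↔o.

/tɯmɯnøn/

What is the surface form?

[tumunøn]

/ɯ/ harmonizes with /ø/ ([+round]) → [u]
/ɯ/ harmonizes with /ø/ ([+round]) → [u]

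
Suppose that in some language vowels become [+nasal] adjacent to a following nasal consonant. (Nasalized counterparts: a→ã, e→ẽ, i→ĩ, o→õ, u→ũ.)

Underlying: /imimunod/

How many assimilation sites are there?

/i/ before nasal /m/ → [ĩ]
/i/ before nasal /m/ → [ĩ]
/u/ before nasal /n/ → [ũ]
3 segments change.

3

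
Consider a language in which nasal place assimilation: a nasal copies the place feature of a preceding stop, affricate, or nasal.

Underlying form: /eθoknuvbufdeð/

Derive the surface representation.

/n/ after /k/ (velar) → [ŋ]

[eθokŋuvbufdeð]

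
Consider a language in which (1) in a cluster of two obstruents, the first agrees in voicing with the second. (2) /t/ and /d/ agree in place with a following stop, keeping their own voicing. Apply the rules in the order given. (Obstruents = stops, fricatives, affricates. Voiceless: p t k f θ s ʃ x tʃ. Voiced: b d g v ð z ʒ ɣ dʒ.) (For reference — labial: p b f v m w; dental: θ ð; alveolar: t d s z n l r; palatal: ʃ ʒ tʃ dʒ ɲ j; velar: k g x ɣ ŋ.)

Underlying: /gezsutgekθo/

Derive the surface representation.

Rule 1: /z/ before /s/ (voiceless) → [s]
Rule 1: /t/ before /g/ (voiced) → [d]
After rule 1: gessudgekθo
Rule 2: /d/ before /g/ (velar) → [g]

[gessuggekθo]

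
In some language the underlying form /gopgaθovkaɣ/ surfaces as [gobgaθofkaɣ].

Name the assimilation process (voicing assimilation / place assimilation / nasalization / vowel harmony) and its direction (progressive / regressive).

/p/→[b] /v/→[f].
Each target copies a feature from the following segment, so the direction is regressive.

voicing assimilation, regressive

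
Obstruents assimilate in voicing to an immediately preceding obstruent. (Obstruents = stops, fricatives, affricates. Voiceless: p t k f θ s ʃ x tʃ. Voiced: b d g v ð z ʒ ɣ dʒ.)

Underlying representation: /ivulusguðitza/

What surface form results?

/g/ after /s/ (voiceless) → [k]
/z/ after /t/ (voiceless) → [s]

[ivuluskuðitsa]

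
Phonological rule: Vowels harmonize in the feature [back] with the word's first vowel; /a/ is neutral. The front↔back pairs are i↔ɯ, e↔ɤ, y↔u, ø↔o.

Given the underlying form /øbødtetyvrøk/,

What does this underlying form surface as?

[øbødtetyvrøk]

no segment meets the rule's conditions; no change.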